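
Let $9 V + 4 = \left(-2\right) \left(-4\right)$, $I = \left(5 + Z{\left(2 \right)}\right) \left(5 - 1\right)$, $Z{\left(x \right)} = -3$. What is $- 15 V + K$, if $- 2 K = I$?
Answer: $- \frac{32}{3} \approx -10.667$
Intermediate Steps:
$I = 8$ ($I = \left(5 - 3\right) \left(5 - 1\right) = 2 \cdot 4 = 8$)
$K = -4$ ($K = \left(- \frac{1}{2}\right) 8 = -4$)
$V = \frac{4}{9}$ ($V = - \frac{4}{9} + \frac{\left(-2\right) \left(-4\right)}{9} = - \frac{4}{9} + \frac{1}{9} \cdot 8 = - \frac{4}{9} + \frac{8}{9} = \frac{4}{9} \approx 0.44444$)
$- 15 V + K = \left(-15\right) \frac{4}{9} - 4 = - \frac{20}{3} - 4 = - \frac{32}{3}$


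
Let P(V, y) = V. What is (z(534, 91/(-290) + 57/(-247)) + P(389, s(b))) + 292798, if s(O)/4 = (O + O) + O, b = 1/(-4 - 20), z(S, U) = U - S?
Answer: 1103299757/3770 ≈ 2.9265e+5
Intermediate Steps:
b = -1/24 (b = 1/(-24) = -1/24 ≈ -0.041667)
s(O) = 12*O (s(O) = 4*((O + O) + O) = 4*(2*O + O) = 4*(3*O) = 12*O)
(z(534, 91/(-290) + 57/(-247)) + P(389, s(b))) + 292798 = (((91/(-290) + 57/(-247)) - 1*534) + 389) + 292798 = (((91*(-1/290) + 57*(-1/247)) - 534) + 389) + 292798 = (((-91/290 - 3/13) - 534) + 389) + 292798 = ((-2053/3770 - 534) + 389) + 292798 = (-2015233/3770 + 389) + 292798 = -548703/3770 + 292798 = 1103299757/3770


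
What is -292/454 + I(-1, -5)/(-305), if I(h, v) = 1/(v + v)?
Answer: -445073/692350 ≈ -0.64284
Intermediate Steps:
I(h, v) = 1/(2*v)
-292/454 + I(-1, -5)/(-305) = -292/454 + ((½)/(-5))/(-305) = -292*1/454 + ((½)*(-⅕))*(-1/305) = -146/227 - ⅒*(-1/305) = -146/227 + 1/3050 = -445073/692350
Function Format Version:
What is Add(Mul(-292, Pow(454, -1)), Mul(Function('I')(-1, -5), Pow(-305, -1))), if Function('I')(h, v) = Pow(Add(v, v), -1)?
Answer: Rational(-445073, 692350) ≈ -0.64284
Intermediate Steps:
Function('I')(h, v) = Mul(Rational(1, 2), Pow(v, -1)) (Function('I')(h, v) = Pow(Mul(2, v), -1) = Mul(Rational(1, 2), Pow(v, -1)))
Add(Mul(-292, Pow(454, -1)), Mul(Function('I')(-1, -5), Pow(-305, -1))) = Add(Mul(-292, Pow(454, -1)), Mul(Mul(Rational(1, 2), Pow(-5, -1)), Pow(-305, -1))) = Add(Mul(-292, Rational(1, 454)), Mul(Mul(Rational(1, 2), Rational(-1, 5)), Rational(-1, 305))) = Add(Rational(-146, 227), Mul(Rational(-1, 10), Rational(-1, 305))) = Add(Rational(-146, 227), Rational(1, 3050)) = Rational(-445073, 692350)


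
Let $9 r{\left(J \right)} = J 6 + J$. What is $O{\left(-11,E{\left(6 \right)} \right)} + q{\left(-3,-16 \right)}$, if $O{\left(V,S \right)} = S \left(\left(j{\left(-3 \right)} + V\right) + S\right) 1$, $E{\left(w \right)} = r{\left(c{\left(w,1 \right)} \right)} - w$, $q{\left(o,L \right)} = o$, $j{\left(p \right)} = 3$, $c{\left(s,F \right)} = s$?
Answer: $\frac{85}{9} \approx 9.4444$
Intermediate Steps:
$r{\left(J \right)} = \frac{7 J}{9}$ ($r{\left(J \right)} = \frac{J 6 + J}{9} = \frac{6 J + J}{9} = \frac{7 J}{9}$)
$E{\left(w \right)} = - \frac{2 w}{9}$ ($E{\left(w \right)} = \frac{7 w}{9} - w = - \frac{2 w}{9}$)
$O{\left(V,S \right)} = S \left(3 + S + V\right)$ ($O{\left(V,S \right)} = S \left(\left(3 + V\right) + S\right) 1 = S \left(3 + S + V\right) 1 = S \left(3 + S + V\right)$)
$O{\left(-11,E{\left(6 \right)} \right)} + q{\left(-3,-16 \right)} = \left(- \frac{2}{9}\right) 6 \left(3 - \frac{4}{3} - 11\right) - 3 = - \frac{4 \left(3 - \frac{4}{3} - 11\right)}{3} - 3 = \left(- \frac{4}{3}\right) \left(- \frac{28}{3}\right) - 3 = \frac{112}{9} - 3 = \frac{85}{9}$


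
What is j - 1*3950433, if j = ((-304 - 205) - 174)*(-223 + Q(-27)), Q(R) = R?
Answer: -3779683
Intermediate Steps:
j = 170750 (j = ((-304 - 205) - 174)*(-223 - 27) = (-509 - 174)*(-250) = -683*(-250) = 170750)
j - 1*3950433 = 170750 - 1*3950433 = 170750 - 3950433 = -3779683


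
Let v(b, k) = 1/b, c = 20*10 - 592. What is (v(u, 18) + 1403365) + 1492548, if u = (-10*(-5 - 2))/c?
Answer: 14479537/5 ≈ 2.8959e+6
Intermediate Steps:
c = -392 (c = 200 - 592 = -392)
u = -5/28 (u = -10*(-5 - 2)/(-392) = -10*(-7)*(-1/392) = 70*(-1/392) = -5/28 ≈ -0.17857)
(v(u, 18) + 1403365) + 1492548 = (1/(-5/28) + 1403365) + 1492548 = (-28/5 + 1403365) + 1492548 = 7016797/5 + 1492548 = 14479537/5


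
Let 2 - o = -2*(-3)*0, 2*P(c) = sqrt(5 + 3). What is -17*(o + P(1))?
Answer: -34 - 17*sqrt(2) ≈ -58.042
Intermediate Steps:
P(c) = sqrt(2) (P(c) = sqrt(5 + 3)/2 = sqrt(8)/2 = (2*sqrt(2))/2 = sqrt(2))
o = 2 (o = 2 - (-2*(-3))*0 = 2 - 6*0 = 2 - 1*0 = 2 + 0 = 2)
-17*(o + P(1)) = -17*(2 + sqrt(2)) = -34 - 17*sqrt(2)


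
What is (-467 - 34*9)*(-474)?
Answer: 366402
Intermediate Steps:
(-467 - 34*9)*(-474) = (-467 - 306)*(-474) = -773*(-474) = 366402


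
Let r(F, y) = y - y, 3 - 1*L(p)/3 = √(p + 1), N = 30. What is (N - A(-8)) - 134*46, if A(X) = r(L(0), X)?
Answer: -6134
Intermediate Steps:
L(p) = 9 - 3*√(1 + p) (L(p) = 9 - 3*√(p + 1) = 9 - 3*√(1 + p))
r(F, y) = 0
A(X) = 0
(N - A(-8)) - 134*46 = (30 - 1*0) - 134*46 = (30 + 0) - 6164 = 30 - 6164 = -6134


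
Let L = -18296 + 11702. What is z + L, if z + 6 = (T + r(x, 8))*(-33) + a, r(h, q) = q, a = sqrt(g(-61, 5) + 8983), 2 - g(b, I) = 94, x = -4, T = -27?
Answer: -5973 + sqrt(8891) ≈ -5878.7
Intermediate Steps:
g(b, I) = -92 (g(b, I) = 2 - 1*94 = 2 - 94 = -92)
a = sqrt(8891) (a = sqrt(-92 + 8983) = sqrt(8891) ≈ 94.292)
z = 621 + sqrt(8891) (z = -6 + ((-27 + 8)*(-33) + sqrt(8891)) = -6 + (-19*(-33) + sqrt(8891)) = -6 + (627 + sqrt(8891)) = 621 + sqrt(8891) ≈ 715.29)
L = -6594
z + L = (621 + sqrt(8891)) - 6594 = -5973 + sqrt(8891)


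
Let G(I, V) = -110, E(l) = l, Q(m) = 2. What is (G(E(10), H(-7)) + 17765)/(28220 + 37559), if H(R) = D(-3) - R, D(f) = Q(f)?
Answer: 17655/65779 ≈ 0.26840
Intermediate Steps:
D(f) = 2
H(R) = 2 - R
(G(E(10), H(-7)) + 17765)/(28220 + 37559) = (-110 + 17765)/(28220 + 37559) = 17655/65779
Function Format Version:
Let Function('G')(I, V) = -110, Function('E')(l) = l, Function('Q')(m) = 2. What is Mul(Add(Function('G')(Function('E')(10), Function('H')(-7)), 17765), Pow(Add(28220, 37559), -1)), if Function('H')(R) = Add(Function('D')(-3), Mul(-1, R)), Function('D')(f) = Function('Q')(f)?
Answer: Rational(17655, 65779) ≈ 0.26840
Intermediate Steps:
Function('D')(f) = 2
Function('H')(R) = Add(2, Mul(-1, R))
Mul(Add(Function('G')(Function('E')(10), Function('H')(-7)), 17765), Pow(Add(28220, 37559), -1)) = Mul(Add(-110, 17765), Pow(Add(28220, 37559), -1)) = Mul(17655, Pow(65779, -1)) = Mul(17655, Rational(1, 65779)) = Rational(17655, 65779)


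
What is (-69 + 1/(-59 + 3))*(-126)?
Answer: 34785/4 ≈ 8696.3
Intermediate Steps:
(-69 + 1/(-59 + 3))*(-126) = (-69 + 1/(-56))*(-126) = (-69 - 1/56)*(-126) = -3865/56*(-126) = 34785/4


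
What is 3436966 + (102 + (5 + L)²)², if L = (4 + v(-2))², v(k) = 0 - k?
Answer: 6616055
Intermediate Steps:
v(k) = -k
L = 36 (L = (4 - 1*(-2))² = (4 + 2)² = 6² = 36)
3436966 + (102 + (5 + L)²)² = 3436966 + (102 + (5 + 36)²)² = 3436966 + (102 + 41²)² = 3436966 + (102 + 1681)² = 3436966 + 1783² = 3436966 + 3179089 = 6616055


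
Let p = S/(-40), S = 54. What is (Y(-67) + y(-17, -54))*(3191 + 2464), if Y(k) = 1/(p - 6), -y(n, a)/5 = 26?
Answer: -36060050/49 ≈ -7.3592e+5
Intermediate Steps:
y(n, a) = -130 (y(n, a) = -5*26 = -130)
p = -27/20 (p = 54/(-40) = 54*(-1/40) = -27/20 ≈ -1.3500)
Y(k) = -20/147 (Y(k) = 1/(-27/20 - 6) = 1/(-147/20) = -20/147)
(Y(-67) + y(-17, -54))*(3191 + 2464) = (-20/147 - 130)*(3191 + 2464) = -19130/147*5655 = -36060050/49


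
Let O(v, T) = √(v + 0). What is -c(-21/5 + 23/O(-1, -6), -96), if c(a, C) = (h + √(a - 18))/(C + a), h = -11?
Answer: (-55 + √(-555 - 575*I))*(501 - 115*I)/264226 ≈ -0.094661 - 0.030209*I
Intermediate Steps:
O(v, T) = √v
c(a, C) = (-11 + √(-18 + a))/(C + a) (c(a, C) = (-11 + √(a - 18))/(C + a) = (-11 + √(-18 + a))/(C + a))
-c(-21/5 + 23/O(-1, -6), -96) = -(-11 + √(-18 + (-21/5 + 23/(√(-1)))))/(-96 + (-21/5 + 23/(√(-1)))) = -(-11 + √(-18 + (-21*⅕ + 23/I)))/(-96 + (-21*⅕ + 23/I)) = -(-11 + √(-18 + (-21/5 + 23*(-I))))/(-96 + (-21/5 + 23*(-I))) = -(-11 + √(-18 + (-21/5 - 23*I)))/(-96 + (-21/5 - 23*I)) = -(-11 + √(-111/5 - 23*I))/(-501/5 - 23*I) = -25*(-501/5 + 23*I)/264226*(-11 + √(-111/5 - 23*I)) = -25*(-11 + √(-111/5 - 23*I))*(-501/5 + 23*I)/264226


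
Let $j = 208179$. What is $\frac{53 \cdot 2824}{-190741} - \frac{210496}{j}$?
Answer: $- \frac{71308784824}{39708270639} \approx -1.7958$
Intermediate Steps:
$\frac{53 \cdot 2824}{-190741} - \frac{210496}{j} = \frac{53 \cdot 2824}{-190741} - \frac{210496}{208179} = 149672 \left(- \frac{1}{190741}\right) - \frac{210496}{208179} = - \frac{149672}{190741} - \frac{210496}{208179} = - \frac{71308784824}{39708270639}$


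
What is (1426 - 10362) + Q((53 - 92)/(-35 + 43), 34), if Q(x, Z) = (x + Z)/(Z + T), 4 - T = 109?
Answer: -5075881/568 ≈ -8936.4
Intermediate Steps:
T = -105 (T = 4 - 1*109 = 4 - 109 = -105)
Q(x, Z) = (Z + x)/(-105 + Z) (Q(x, Z) = (x + Z)/(Z - 105) = (Z + x)/(-105 + Z))
(1426 - 10362) + Q((53 - 92)/(-35 + 43), 34) = (1426 - 10362) + (34 + (53 - 92)/(-35 + 43))/(-105 + 34) = -8936 + (34 - 39/8)/(-71) = -8936 - (34 - 39*1/8)/71 = -8936 - (34 - 39/8)/71 = -8936 - 1/71*233/8 = -8936 - 233/568 = -5075881/568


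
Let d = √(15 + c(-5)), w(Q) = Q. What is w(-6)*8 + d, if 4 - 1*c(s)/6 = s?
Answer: -48 + √69 ≈ -39.693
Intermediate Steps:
c(s) = 24 - 6*s
d = √69 (d = √(15 + (24 - 6*(-5))) = √(15 + (24 + 30)) = √(15 + 54) = √69 ≈ 8.3066)
w(-6)*8 + d = -6*8 + √69 = -48 + √69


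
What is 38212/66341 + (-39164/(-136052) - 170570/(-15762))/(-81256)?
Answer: 2811167121387175/4881710361865953 ≈ 0.57586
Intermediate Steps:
38212/66341 + (-39164/(-136052) - 170570/(-15762))/(-81256) = 38212*(1/66341) + (-39164*(-1/136052) - 170570*(-1/15762))*(-1/81256) = 38212/66341 + (9791/34013 + 2305/213)*(-1/81256) = 38212/66341 + (80485448/7244769)*(-1/81256) = 38212/66341 - 10060681/73585118733 = 2811167121387175/4881710361865953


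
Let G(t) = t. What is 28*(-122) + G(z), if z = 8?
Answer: -3408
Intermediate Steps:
28*(-122) + G(z) = 28*(-122) + 8 = -3416 + 8 = -3408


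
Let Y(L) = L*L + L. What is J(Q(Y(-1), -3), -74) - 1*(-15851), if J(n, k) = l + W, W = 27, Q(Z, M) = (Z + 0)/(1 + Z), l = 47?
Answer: 15925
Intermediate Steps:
Y(L) = L + L**2 (Y(L) = L**2 + L = L + L**2)
Q(Z, M) = Z/(1 + Z)
J(n, k) = 74 (J(n, k) = 47 + 27 = 74)
J(Q(Y(-1), -3), -74) - 1*(-15851) = 74 - 1*(-15851) = 74 + 15851 = 15925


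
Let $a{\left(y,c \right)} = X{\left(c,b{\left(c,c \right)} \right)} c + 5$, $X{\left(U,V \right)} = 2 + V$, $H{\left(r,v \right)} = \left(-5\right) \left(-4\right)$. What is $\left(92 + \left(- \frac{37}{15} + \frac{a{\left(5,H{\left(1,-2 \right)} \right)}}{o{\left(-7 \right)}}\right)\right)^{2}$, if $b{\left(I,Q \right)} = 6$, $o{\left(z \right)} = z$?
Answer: $\frac{47969476}{11025} \approx 4351.0$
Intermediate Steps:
$H{\left(r,v \right)} = 20$
$a{\left(y,c \right)} = 5 + 8 c$ ($a{\left(y,c \right)} = \left(2 + 6\right) c + 5 = 8 c + 5 = 5 + 8 c$)
$\left(92 + \left(- \frac{37}{15} + \frac{a{\left(5,H{\left(1,-2 \right)} \right)}}{o{\left(-7 \right)}}\right)\right)^{2} = \left(92 + \left(- \frac{37}{15} + \frac{5 + 8 \cdot 20}{-7}\right)\right)^{2} = \left(92 + \left(\left(-37\right) \frac{1}{15} + \left(5 + 160\right) \left(- \frac{1}{7}\right)\right)\right)^{2} = \left(92 + \left(- \frac{37}{15} + 165 \left(- \frac{1}{7}\right)\right)\right)^{2} = \left(92 - \frac{2734}{105}\right)^{2} = \left(\frac{6926}{105}\right)^{2} = \frac{47969476}{11025}$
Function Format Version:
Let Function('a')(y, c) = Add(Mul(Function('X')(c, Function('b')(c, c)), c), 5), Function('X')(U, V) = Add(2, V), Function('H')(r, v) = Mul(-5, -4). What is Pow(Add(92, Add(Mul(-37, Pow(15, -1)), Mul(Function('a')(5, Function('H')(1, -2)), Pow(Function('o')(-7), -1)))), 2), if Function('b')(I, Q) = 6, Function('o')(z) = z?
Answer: Rational(47969476, 11025) ≈ 4351.0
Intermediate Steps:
Function('H')(r, v) = 20
Function('a')(y, c) = Add(5, Mul(8, c)) (Function('a')(y, c) = Add(Mul(Add(2, 6), c), 5) = Add(Mul(8, c), 5) = Add(5, Mul(8, c)))
Pow(Add(92, Add(Mul(-37, Pow(15, -1)), Mul(Function('a')(5, Function('H')(1, -2)), Pow(Function('o')(-7), -1)))), 2) = Pow(Add(92, Add(Mul(-37, Pow(15, -1)), Mul(Add(5, Mul(8, 20)), Pow(-7, -1)))), 2) = Pow(Add(92, Add(Mul(-37, Rational(1, 15)), Mul(Add(5, 160), Rational(-1, 7)))), 2) = Pow(Add(92, Add(Rational(-37, 15), Mul(165, Rational(-1, 7)))), 2) = Pow(Add(92, Add(Rational(-37, 15), Rational(-165, 7))), 2) = Pow(Add(92, Rational(-2734, 105)), 2) = Pow(Rational(6926, 105), 2) = Rational(47969476, 11025)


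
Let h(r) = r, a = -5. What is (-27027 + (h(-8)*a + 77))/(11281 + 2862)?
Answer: -26910/14143 ≈ -1.9027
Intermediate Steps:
(-27027 + (h(-8)*a + 77))/(11281 + 2862) = (-27027 + (-8*(-5) + 77))/(11281 + 2862) = (-27027 + (40 + 77))/14143 = (-27027 + 117)*(1/14143) = -26910*1/14143 = -26910/14143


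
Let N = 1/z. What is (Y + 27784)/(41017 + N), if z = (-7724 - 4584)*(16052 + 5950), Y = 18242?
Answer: 12463869152016/11107428866471 ≈ 1.1221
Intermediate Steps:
z = -270800616 (z = -12308*22002 = -270800616)
N = -1/270800616 (N = 1/(-270800616) = -1/270800616 ≈ -3.6928e-9)
(Y + 27784)/(41017 + N) = (18242 + 27784)/(41017 - 1/270800616) = 46026/(11107428866471/270800616) = 46026*(270800616/11107428866471) = 12463869152016/11107428866471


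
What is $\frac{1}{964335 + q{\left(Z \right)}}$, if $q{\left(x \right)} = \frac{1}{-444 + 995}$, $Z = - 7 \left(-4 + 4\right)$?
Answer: $\frac{551}{531348586} \approx 1.037 \cdot 10^{-6}$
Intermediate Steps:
$Z = 0$ ($Z = \left(-7\right) 0 = 0$)
$q{\left(x \right)} = \frac{1}{551}$
$\frac{1}{964335 + q{\left(Z \right)}} = \frac{1}{964335 + \frac{1}{551}} = \frac{1}{\frac{531348586}{551}} = \frac{551}{531348586}$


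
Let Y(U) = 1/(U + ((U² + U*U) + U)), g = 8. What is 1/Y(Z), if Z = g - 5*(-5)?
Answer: 2244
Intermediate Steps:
Z = 33 (Z = 8 - 5*(-5) = 8 + 25 = 33)
Y(U) = 1/(2*U + 2*U²) (Y(U) = 1/(U + ((U² + U²) + U)) = 1/(U + (2*U² + U)) = 1/(U + (U + 2*U²)) = 1/(2*U + 2*U²))
1/Y(Z) = 1/((½)/(33*(1 + 33))) = 1/((½)*(1/33)/34) = 1/((½)*(1/33)*(1/34)) = 1/(1/2244) = 2244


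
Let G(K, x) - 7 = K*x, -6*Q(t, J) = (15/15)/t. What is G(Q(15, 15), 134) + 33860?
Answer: 1523948/45 ≈ 33866.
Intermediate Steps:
Q(t, J) = -1/(6*t) (Q(t, J) = -15/15/(6*t) = -15*(1/15)/(6*t) = -1/(6*t))
G(K, x) = 7 + K*x
G(Q(15, 15), 134) + 33860 = (7 - 1/6/15*134) + 33860 = (7 - 1/6*1/15*134) + 33860 = (7 - 1/90*134) + 33860 = (7 - 67/45) + 33860 = 248/45 + 33860 = 1523948/45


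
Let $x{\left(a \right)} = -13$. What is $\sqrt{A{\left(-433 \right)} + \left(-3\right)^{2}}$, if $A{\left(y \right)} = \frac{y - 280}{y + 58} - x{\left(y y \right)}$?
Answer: $\frac{\sqrt{134445}}{75} \approx 4.8889$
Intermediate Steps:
$A{\left(y \right)} = 13 + \frac{-280 + y}{58 + y}$ ($A{\left(y \right)} = \frac{y - 280}{y + 58} - -13 = \frac{-280 + y}{58 + y} + 13 = 13 + \frac{-280 + y}{58 + y}$)
$\sqrt{A{\left(-433 \right)} + \left(-3\right)^{2}} = \sqrt{\frac{2 \left(237 + 7 \left(-433\right)\right)}{58 - 433} + \left(-3\right)^{2}} = \sqrt{\frac{2 \left(237 - 3031\right)}{-375} + 9} = \sqrt{2 \left(- \frac{1}{375}\right) \left(-2794\right) + 9} = \sqrt{\frac{5588}{375} + 9} = \sqrt{\frac{8963}{375}} = \frac{\sqrt{134445}}{75}$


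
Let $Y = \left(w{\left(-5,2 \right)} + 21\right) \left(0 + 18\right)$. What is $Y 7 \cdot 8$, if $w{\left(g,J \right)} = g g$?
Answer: $46368$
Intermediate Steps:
$w{\left(g,J \right)} = g^{2}$
$Y = 828$ ($Y = \left(\left(-5\right)^{2} + 21\right) \left(0 + 18\right) = \left(25 + 21\right) 18 = 46 \cdot 18 = 828$)
$Y 7 \cdot 8 = 828 \cdot 7 \cdot 8 = 5796 \cdot 8 = 46368$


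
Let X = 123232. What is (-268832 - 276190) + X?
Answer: -421790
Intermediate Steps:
(-268832 - 276190) + X = (-268832 - 276190) + 123232 = -545022 + 123232 = -421790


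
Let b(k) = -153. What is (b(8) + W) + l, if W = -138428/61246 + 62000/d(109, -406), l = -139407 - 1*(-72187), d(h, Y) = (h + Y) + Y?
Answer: -1452351138879/21527969 ≈ -67464.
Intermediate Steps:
d(h, Y) = h + 2*Y (d(h, Y) = (Y + h) + Y = h + 2*Y)
l = -67220 (l = -139407 + 72187 = -67220)
W = -1947283442/21527969 (W = -138428/61246 + 62000/(109 + 2*(-406)) = -138428*1/61246 + 62000/(109 - 812) = -69214/30623 + 62000/(-703) = -69214/30623 + 62000*(-1/703) = -69214/30623 - 62000/703 = -1947283442/21527969 ≈ -90.454)
(b(8) + W) + l = (-153 - 1947283442/21527969) - 67220 = -5241062699/21527969 - 67220 = -1452351138879/21527969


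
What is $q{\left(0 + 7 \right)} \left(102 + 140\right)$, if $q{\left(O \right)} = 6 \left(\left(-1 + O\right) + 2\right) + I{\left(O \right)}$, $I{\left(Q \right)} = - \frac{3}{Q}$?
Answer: $\frac{80586}{7} \approx 11512.0$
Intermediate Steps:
$q{\left(O \right)} = 6 - \frac{3}{O} + 6 O$ ($q{\left(O \right)} = 6 \left(\left(-1 + O\right) + 2\right) - \frac{3}{O} = 6 \left(1 + O\right) - \frac{3}{O} = \left(6 + 6 O\right) - \frac{3}{O} = 6 - \frac{3}{O} + 6 O$)
$q{\left(0 + 7 \right)} \left(102 + 140\right) = \left(6 - \frac{3}{0 + 7} + 6 \left(0 + 7\right)\right) \left(102 + 140\right) = \left(6 - \frac{3}{7} + 6 \cdot 7\right) 242 = \left(6 - \frac{3}{7} + 42\right) 242 = \frac{333}{7} \cdot 242 = \frac{80586}{7}$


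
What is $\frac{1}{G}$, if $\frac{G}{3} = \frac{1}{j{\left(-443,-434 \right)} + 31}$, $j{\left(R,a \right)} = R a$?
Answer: $\frac{192293}{3} \approx 64098.0$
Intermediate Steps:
$G = \frac{3}{192293}$ ($G = \frac{3}{\left(-443\right) \left(-434\right) + 31} = \frac{3}{192262 + 31} = \frac{3}{192293} \approx 1.5601 \cdot 10^{-5}$)
$\frac{1}{G} = \frac{1}{\frac{3}{192293}} = \frac{192293}{3}$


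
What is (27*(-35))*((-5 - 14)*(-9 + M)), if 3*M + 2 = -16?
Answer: -269325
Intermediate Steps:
M = -6 (M = -⅔ + (⅓)*(-16) = -⅔ - 16/3 = -6)
(27*(-35))*((-5 - 14)*(-9 + M)) = (27*(-35))*((-5 - 14)*(-9 - 6)) = -(-17955)*(-15) = -945*285 = -269325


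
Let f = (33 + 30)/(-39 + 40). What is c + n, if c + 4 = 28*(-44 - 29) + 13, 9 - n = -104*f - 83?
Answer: 4609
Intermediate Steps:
f = 63 (f = 63/1 = 63*1 = 63)
n = 6644 (n = 9 - (-104*63 - 83) = 9 - (-6552 - 83) = 9 - 1*(-6635) = 9 + 6635 = 6644)
c = -2035 (c = -4 + (28*(-44 - 29) + 13) = -4 + (28*(-73) + 13) = -4 + (-2044 + 13) = -4 - 2031 = -2035)
c + n = -2035 + 6644 = 4609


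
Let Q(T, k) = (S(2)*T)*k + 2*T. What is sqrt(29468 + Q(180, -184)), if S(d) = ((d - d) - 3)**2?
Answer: 2*I*sqrt(67063) ≈ 517.93*I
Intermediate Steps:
S(d) = 9 (S(d) = (0 - 3)**2 = (-3)**2 = 9)
Q(T, k) = 2*T + 9*T*k (Q(T, k) = (9*T)*k + 2*T = 9*T*k + 2*T = 2*T + 9*T*k)
sqrt(29468 + Q(180, -184)) = sqrt(29468 + 180*(2 + 9*(-184))) = sqrt(29468 + 180*(2 - 1656)) = sqrt(29468 + 180*(-1654)) = sqrt(29468 - 297720) = sqrt(-268252) = 2*I*sqrt(67063)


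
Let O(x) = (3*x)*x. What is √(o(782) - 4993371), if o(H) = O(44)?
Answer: 7*I*√101787 ≈ 2233.3*I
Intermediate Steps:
O(x) = 3*x²
o(H) = 5808 (o(H) = 3*44² = 3*1936 = 5808)
√(o(782) - 4993371) = √(5808 - 4993371) = √(-4987563) = 7*I*√101787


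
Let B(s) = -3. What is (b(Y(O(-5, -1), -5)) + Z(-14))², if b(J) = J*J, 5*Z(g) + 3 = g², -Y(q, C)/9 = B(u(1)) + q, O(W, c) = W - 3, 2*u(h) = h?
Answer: 2420443204/25 ≈ 9.6818e+7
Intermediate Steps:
u(h) = h/2
O(W, c) = -3 + W
Y(q, C) = 27 - 9*q (Y(q, C) = -9*(-3 + q) = 27 - 9*q)
Z(g) = -⅗ + g²/5
b(J) = J²
(b(Y(O(-5, -1), -5)) + Z(-14))² = ((27 - 9*(-3 - 5))² + (-⅗ + (⅕)*(-14)²))² = ((27 - 9*(-8))² + (-⅗ + (⅕)*196))² = ((27 + 72)² + (-⅗ + 196/5))² = (99² + 193/5)² = (9801 + 193/5)² = (49198/5)² = 2420443204/25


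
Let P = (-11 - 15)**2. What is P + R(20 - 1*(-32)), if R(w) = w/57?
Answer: 38584/57 ≈ 676.91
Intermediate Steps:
R(w) = w/57 (R(w) = w*(1/57) = w/57)
P = 676 (P = (-26)**2 = 676)
P + R(20 - 1*(-32)) = 676 + (20 - 1*(-32))/57 = 676 + (20 + 32)/57 = 676 + (1/57)*52 = 676 + 52/57 = 38584/57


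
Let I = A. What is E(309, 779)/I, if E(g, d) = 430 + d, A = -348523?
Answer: -1209/348523 ≈ -0.0034689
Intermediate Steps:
I = -348523
E(309, 779)/I = (430 + 779)/(-348523) = 1209*(-1/348523) = -1209/348523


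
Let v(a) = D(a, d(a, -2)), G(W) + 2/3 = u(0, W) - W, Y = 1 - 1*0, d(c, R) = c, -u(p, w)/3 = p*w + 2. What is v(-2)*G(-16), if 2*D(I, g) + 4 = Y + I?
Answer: -70/3 ≈ -23.333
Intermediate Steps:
u(p, w) = -6 - 3*p*w (u(p, w) = -3*(p*w + 2) = -3*(2 + p*w) = -6 - 3*p*w)
Y = 1 (Y = 1 + 0 = 1)
D(I, g) = -3/2 + I/2 (D(I, g) = -2 + (1 + I)/2 = -2 + (1/2 + I/2) = -3/2 + I/2)
G(W) = -20/3 - W (G(W) = -2/3 + ((-6 - 3*0*W) - W) = -2/3 + ((-6 + 0) - W) = -2/3 + (-6 - W) = -20/3 - W)
v(a) = -3/2 + a/2
v(-2)*G(-16) = (-3/2 + (1/2)*(-2))*(-20/3 - 1*(-16)) = (-3/2 - 1)*(-20/3 + 16) = -5/2*28/3 = -70/3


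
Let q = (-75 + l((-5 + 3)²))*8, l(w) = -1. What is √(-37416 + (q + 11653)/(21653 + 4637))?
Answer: I*√1034412223702/5258 ≈ 193.43*I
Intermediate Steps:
q = -608 (q = (-75 - 1)*8 = -76*8 = -608)
√(-37416 + (q + 11653)/(21653 + 4637)) = √(-37416 + (-608 + 11653)/(21653 + 4637)) = √(-37416 + 11045/26290) = √(-37416 + 11045*(1/26290)) = √(-37416 + 2209/5258) = √(-196731119/5258) = I*√1034412223702/5258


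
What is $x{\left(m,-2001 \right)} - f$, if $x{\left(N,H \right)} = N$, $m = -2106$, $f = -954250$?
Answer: $952144$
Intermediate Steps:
$x{\left(m,-2001 \right)} - f = -2106 - -954250 = -2106 + 954250 = 952144$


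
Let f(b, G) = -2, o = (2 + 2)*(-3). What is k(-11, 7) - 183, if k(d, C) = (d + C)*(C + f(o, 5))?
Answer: -203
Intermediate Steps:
o = -12 (o = 4*(-3) = -12)
k(d, C) = (-2 + C)*(C + d) (k(d, C) = (d + C)*(C - 2) = (C + d)*(-2 + C) = (-2 + C)*(C + d))
k(-11, 7) - 183 = (7² - 2*7 - 2*(-11) + 7*(-11)) - 183 = (49 - 14 + 22 - 77) - 183 = -20 - 183 = -203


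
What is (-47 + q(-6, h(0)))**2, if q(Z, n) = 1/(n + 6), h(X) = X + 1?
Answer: 107584/49 ≈ 2195.6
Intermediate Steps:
h(X) = 1 + X
q(Z, n) = 1/(6 + n)
(-47 + q(-6, h(0)))**2 = (-47 + 1/(6 + (1 + 0)))**2 = (-47 + 1/(6 + 1))**2 = (-47 + 1/7)**2 = (-328/7)**2 = 107584/49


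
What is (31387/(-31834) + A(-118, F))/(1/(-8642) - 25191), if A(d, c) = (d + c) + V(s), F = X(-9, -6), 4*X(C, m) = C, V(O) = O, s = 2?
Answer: 32802936315/6930281632582 ≈ 0.0047333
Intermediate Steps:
X(C, m) = C/4
F = -9/4 (F = (¼)*(-9) = -9/4 ≈ -2.2500)
A(d, c) = 2 + c + d (A(d, c) = (d + c) + 2 = (c + d) + 2 = 2 + c + d)
(31387/(-31834) + A(-118, F))/(1/(-8642) - 25191) = (31387/(-31834) + (2 - 9/4 - 118))/(1/(-8642) - 25191) = (31387*(-1/31834) - 473/4)/(-1/8642 - 25191) = (-31387/31834 - 473/4)/(-217700623/8642) = -7591515/63668*(-8642/217700623) = 32802936315/6930281632582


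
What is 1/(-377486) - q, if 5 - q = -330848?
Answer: -124892375559/377486 ≈ -3.3085e+5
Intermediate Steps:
q = 330853 (q = 5 - 1*(-330848) = 5 + 330848 = 330853)
1/(-377486) - q = 1/(-377486) - 1*330853 = -1/377486 - 330853 = -124892375559/377486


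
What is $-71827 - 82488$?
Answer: $-154315$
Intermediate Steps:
$-71827 - 82488 = -154315$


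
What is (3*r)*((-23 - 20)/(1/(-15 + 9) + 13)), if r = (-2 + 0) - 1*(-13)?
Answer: -774/7 ≈ -110.57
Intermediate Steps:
r = 11 (r = -2 + 13 = 11)
(3*r)*((-23 - 20)/(1/(-15 + 9) + 13)) = (3*11)*((-23 - 20)/(1/(-15 + 9) + 13)) = 33*(-43/(1/(-6) + 13)) = 33*(-43/(-1/6 + 13)) = 33*(-43/77/6) = 33*(-43*6/77) = 33*(-258/77) = -774/7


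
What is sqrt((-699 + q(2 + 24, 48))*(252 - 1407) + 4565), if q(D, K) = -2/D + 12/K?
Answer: 5*sqrt(21948641)/26 ≈ 900.95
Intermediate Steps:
sqrt((-699 + q(2 + 24, 48))*(252 - 1407) + 4565) = sqrt((-699 + (-2/(2 + 24) + 12/48))*(252 - 1407) + 4565) = sqrt((-699 + (-2/26 + 12*(1/48)))*(-1155) + 4565) = sqrt((-699 + (-2*1/26 + 1/4))*(-1155) + 4565) = sqrt((-699 + (-1/13 + 1/4))*(-1155) + 4565) = sqrt((-699 + 9/52)*(-1155) + 4565) = sqrt(-36339/52*(-1155) + 4565) = sqrt(41971545/52 + 4565) = sqrt(42208925/52) = 5*sqrt(21948641)/26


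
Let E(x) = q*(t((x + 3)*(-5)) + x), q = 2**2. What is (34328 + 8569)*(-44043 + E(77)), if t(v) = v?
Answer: -1944735495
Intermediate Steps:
q = 4
E(x) = -60 - 16*x (E(x) = 4*((x + 3)*(-5) + x) = 4*((3 + x)*(-5) + x) = 4*((-15 - 5*x) + x) = 4*(-15 - 4*x) = -60 - 16*x)
(34328 + 8569)*(-44043 + E(77)) = (34328 + 8569)*(-44043 + (-60 - 16*77)) = 42897*(-44043 + (-60 - 1232)) = 42897*(-44043 - 1292) = 42897*(-45335) = -1944735495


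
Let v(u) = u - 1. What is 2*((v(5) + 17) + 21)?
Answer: 84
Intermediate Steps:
v(u) = -1 + u
2*((v(5) + 17) + 21) = 2*(((-1 + 5) + 17) + 21) = 2*((4 + 17) + 21) = 2*(21 + 21) = 2*42 = 84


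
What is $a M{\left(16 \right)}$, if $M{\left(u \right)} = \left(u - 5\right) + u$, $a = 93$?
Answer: $2511$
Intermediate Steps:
$M{\left(u \right)} = -5 + 2 u$ ($M{\left(u \right)} = \left(-5 + u\right) + u = -5 + 2 u$)
$a M{\left(16 \right)} = 93 \left(-5 + 2 \cdot 16\right) = 93 \left(-5 + 32\right) = 93 \cdot 27 = 2511$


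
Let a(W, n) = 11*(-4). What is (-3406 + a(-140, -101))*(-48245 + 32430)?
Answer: 54561750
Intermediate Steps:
a(W, n) = -44
(-3406 + a(-140, -101))*(-48245 + 32430) = (-3406 - 44)*(-48245 + 32430) = -3450*(-15815) = 54561750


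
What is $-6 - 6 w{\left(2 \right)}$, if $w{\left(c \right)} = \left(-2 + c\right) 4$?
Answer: $-6$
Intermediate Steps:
$w{\left(c \right)} = -8 + 4 c$
$-6 - 6 w{\left(2 \right)} = -6 - 6 \left(-8 + 4 \cdot 2\right) = -6 - 6 \left(-8 + 8\right) = -6 - 0 = -6 + 0 = -6$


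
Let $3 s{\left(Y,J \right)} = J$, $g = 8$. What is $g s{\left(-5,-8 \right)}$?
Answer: $- \frac{64}{3} \approx -21.333$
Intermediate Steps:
$s{\left(Y,J \right)} = \frac{J}{3}$
$g s{\left(-5,-8 \right)} = 8 \cdot \frac{1}{3} \left(-8\right) = 8 \left(- \frac{8}{3}\right) = - \frac{64}{3}$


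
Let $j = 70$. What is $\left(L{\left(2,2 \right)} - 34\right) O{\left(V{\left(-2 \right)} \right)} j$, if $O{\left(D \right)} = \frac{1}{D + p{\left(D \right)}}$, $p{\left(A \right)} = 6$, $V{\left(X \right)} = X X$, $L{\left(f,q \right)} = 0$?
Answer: $-238$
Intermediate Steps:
$V{\left(X \right)} = X^{2}$
$O{\left(D \right)} = \frac{1}{6 + D}$ ($O{\left(D \right)} = \frac{1}{D + 6} = \frac{1}{6 + D}$)
$\left(L{\left(2,2 \right)} - 34\right) O{\left(V{\left(-2 \right)} \right)} j = \frac{0 - 34}{6 + \left(-2\right)^{2}} \cdot 70 = \frac{0 - 34}{6 + 4} \cdot 70 = - \frac{34}{10} \cdot 70 = \left(-34\right) \frac{1}{10} \cdot 70 = \left(- \frac{17}{5}\right) 70 = -238$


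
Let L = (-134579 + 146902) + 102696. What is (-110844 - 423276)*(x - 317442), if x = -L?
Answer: 230986069320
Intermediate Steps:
L = 115019 (L = 12323 + 102696 = 115019)
x = -115019 (x = -1*115019 = -115019)
(-110844 - 423276)*(x - 317442) = (-110844 - 423276)*(-115019 - 317442) = -534120*(-432461) = 230986069320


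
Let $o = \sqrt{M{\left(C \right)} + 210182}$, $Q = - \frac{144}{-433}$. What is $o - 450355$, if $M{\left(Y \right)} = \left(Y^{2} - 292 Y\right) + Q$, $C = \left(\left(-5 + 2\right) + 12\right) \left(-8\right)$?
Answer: $-450355 + \frac{\sqrt{44320587062}}{433} \approx -4.4987 \cdot 10^{5}$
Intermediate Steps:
$Q = \frac{144}{433}$ ($Q = \left(-144\right) \left(- \frac{1}{433}\right) = \frac{144}{433} \approx 0.33256$)
$C = -72$ ($C = \left(-3 + 12\right) \left(-8\right) = 9 \left(-8\right) = -72$)
$M{\left(Y \right)} = \frac{144}{433} + Y^{2} - 292 Y$ ($M{\left(Y \right)} = \left(Y^{2} - 292 Y\right) + \frac{144}{433} = \frac{144}{433} + Y^{2} - 292 Y$)
$o = \frac{\sqrt{44320587062}}{433}$ ($o = \sqrt{\left(\frac{144}{433} + \left(-72\right)^{2} - -21024\right) + 210182} = \sqrt{\left(\frac{144}{433} + 5184 + 21024\right) + 210182} = \sqrt{\frac{11348208}{433} + 210182} = \sqrt{\frac{102357014}{433}} = \frac{\sqrt{44320587062}}{433} \approx 486.2$)
$o - 450355 = \frac{\sqrt{44320587062}}{433} - 450355 = -450355 + \frac{\sqrt{44320587062}}{433}$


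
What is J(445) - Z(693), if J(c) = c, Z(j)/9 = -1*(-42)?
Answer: 67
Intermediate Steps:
Z(j) = 378 (Z(j) = 9*(-1*(-42)) = 9*42 = 378)
J(445) - Z(693) = 445 - 1*378 = 445 - 378 = 67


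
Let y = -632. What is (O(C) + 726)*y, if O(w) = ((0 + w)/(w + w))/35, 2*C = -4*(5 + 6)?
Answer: -16059436/35 ≈ -4.5884e+5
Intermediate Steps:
C = -22 (C = (-4*(5 + 6))/2 = (-4*11)/2 = (½)*(-44) = -22)
O(w) = 1/70 (O(w) = (w/((2*w)))*(1/35) = (w*(1/(2*w)))*(1/35) = (½)*(1/35) = 1/70)
(O(C) + 726)*y = (1/70 + 726)*(-632) = (50821/70)*(-632) = -16059436/35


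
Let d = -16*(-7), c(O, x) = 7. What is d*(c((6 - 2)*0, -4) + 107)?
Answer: 12768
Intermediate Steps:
d = 112
d*(c((6 - 2)*0, -4) + 107) = 112*(7 + 107) = 112*114 = 12768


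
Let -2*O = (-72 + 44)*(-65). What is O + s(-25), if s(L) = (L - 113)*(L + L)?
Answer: 5990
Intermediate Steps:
O = -910 (O = -(-72 + 44)*(-65)/2 = -(-14)*(-65) = -½*1820 = -910)
s(L) = 2*L*(-113 + L) (s(L) = (-113 + L)*(2*L) = 2*L*(-113 + L))
O + s(-25) = -910 + 2*(-25)*(-113 - 25) = -910 + 2*(-25)*(-138) = -910 + 6900 = 5990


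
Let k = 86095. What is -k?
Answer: -86095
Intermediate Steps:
-k = -1*86095 = -86095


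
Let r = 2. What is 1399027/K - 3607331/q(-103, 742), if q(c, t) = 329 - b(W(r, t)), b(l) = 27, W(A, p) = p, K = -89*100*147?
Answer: -337135260961/28221900 ≈ -11946.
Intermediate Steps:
K = -1308300 (K = -8900*147 = -1308300)
q(c, t) = 302 (q(c, t) = 329 - 1*27 = 329 - 27 = 302)
1399027/K - 3607331/q(-103, 742) = 1399027/(-1308300) - 3607331/302 = 1399027*(-1/1308300) - 3607331*1/302 = -199861/186900 - 3607331/302 = -337135260961/28221900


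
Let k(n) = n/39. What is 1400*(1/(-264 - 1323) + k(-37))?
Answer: -27420400/20631 ≈ -1329.1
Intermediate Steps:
k(n) = n/39 (k(n) = n*(1/39) = n/39)
1400*(1/(-264 - 1323) + k(-37)) = 1400*(1/(-264 - 1323) + (1/39)*(-37)) = 1400*(1/(-1587) - 37/39) = 1400*(-1/1587 - 37/39) = 1400*(-19586/20631) = -27420400/20631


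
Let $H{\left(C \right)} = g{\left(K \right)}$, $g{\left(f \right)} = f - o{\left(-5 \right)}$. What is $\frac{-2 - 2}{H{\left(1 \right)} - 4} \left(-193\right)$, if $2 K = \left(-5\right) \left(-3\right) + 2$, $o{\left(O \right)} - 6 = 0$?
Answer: $- \frac{1544}{3} \approx -514.67$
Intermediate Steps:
$o{\left(O \right)} = 6$ ($o{\left(O \right)} = 6 + 0 = 6$)
$K = \frac{17}{2}$ ($K = \frac{\left(-5\right) \left(-3\right) + 2}{2} = \frac{15 + 2}{2} = \frac{1}{2} \cdot 17 = \frac{17}{2} \approx 8.5$)
$g{\left(f \right)} = -6 + f$ ($g{\left(f \right)} = f - 6 = -6 + f$)
$H{\left(C \right)} = \frac{5}{2}$ ($H{\left(C \right)} = -6 + \frac{17}{2} = \frac{5}{2}$)
$\frac{-2 - 2}{H{\left(1 \right)} - 4} \left(-193\right) = \frac{-2 - 2}{\frac{5}{2} - 4} \left(-193\right) = - \frac{4}{- \frac{3}{2}} \left(-193\right) = \left(-4\right) \left(- \frac{2}{3}\right) \left(-193\right) = \frac{8}{3} \left(-193\right) = - \frac{1544}{3}$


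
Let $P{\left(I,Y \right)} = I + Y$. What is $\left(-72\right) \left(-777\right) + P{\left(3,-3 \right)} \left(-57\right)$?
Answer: $55944$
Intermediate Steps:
$\left(-72\right) \left(-777\right) + P{\left(3,-3 \right)} \left(-57\right) = \left(-72\right) \left(-777\right) + \left(3 - 3\right) \left(-57\right) = 55944 + 0 \left(-57\right) = 55944 + 0 = 55944$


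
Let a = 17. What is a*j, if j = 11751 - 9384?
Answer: 40239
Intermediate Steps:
j = 2367
a*j = 17*2367 = 40239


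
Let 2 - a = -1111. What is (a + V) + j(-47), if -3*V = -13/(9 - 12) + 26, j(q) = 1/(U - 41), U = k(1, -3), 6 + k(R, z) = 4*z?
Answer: 585625/531 ≈ 1102.9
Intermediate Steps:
a = 1113 (a = 2 - 1*(-1111) = 2 + 1111 = 1113)
k(R, z) = -6 + 4*z
U = -18 (U = -6 + 4*(-3) = -6 - 12 = -18)
j(q) = -1/59 (j(q) = 1/(-18 - 41) = 1/(-59) = -1/59)
V = -91/9 (V = -(-13/(9 - 12) + 26)/3 = -(-13/(-3) + 26)/3 = -(-13*(-⅓) + 26)/3 = -(13/3 + 26)/3 = -⅓*91/3 = -91/9 ≈ -10.111)
(a + V) + j(-47) = (1113 - 91/9) - 1/59 = 9926/9 - 1/59 = 585625/531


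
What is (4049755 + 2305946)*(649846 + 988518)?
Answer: 10412951713164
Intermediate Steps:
(4049755 + 2305946)*(649846 + 988518) = 6355701*1638364 = 10412951713164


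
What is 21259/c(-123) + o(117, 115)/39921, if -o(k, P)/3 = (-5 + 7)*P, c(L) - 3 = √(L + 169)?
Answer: -848689049/492359 + 21259*√46/37 ≈ 2173.2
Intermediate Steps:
c(L) = 3 + √(169 + L) (c(L) = 3 + √(L + 169) = 3 + √(169 + L))
o(k, P) = -6*P (o(k, P) = -3*(-5 + 7)*P = -6*P)
21259/c(-123) + o(117, 115)/39921 = 21259/(3 + √(169 - 123)) - 6*115/39921 = 21259/(3 + √46) - 690*1/39921 = 21259/(3 + √46) - 230/13307 = -230/13307 + 21259/(3 + √46)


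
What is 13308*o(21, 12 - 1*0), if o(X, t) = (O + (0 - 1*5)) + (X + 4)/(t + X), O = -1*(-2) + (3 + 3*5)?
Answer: 2306720/11 ≈ 2.0970e+5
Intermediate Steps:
O = 20 (O = 2 + (3 + 15) = 2 + 18 = 20)
o(X, t) = 15 + (4 + X)/(X + t) (o(X, t) = (20 + (0 - 1*5)) + (X + 4)/(t + X) = (20 + (0 - 5)) + (4 + X)/(X + t) = (20 - 5) + (4 + X)/(X + t) = 15 + (4 + X)/(X + t))
13308*o(21, 12 - 1*0) = 13308*((4 + 15*(12 - 1*0) + 16*21)/(21 + (12 - 1*0))) = 13308*((4 + 15*(12 + 0) + 336)/(21 + (12 + 0))) = 13308*((4 + 15*12 + 336)/(21 + 12)) = 13308*((4 + 180 + 336)/33) = 13308*((1/33)*520) = 13308*(520/33) = 2306720/11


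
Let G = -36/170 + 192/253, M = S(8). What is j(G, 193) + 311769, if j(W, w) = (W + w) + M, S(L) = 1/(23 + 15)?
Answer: 254932695393/817190 ≈ 3.1196e+5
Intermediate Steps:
S(L) = 1/38
M = 1/38 ≈ 0.026316
G = 11766/21505 (G = -36*1/170 + 192*(1/253) = -18/85 + 192/253 = 11766/21505 ≈ 0.54713)
j(W, w) = 1/38 + W + w (j(W, w) = (W + w) + 1/38 = 1/38 + W + w)
j(G, 193) + 311769 = (1/38 + 11766/21505 + 193) + 311769 = 158186283/817190 + 311769 = 254932695393/817190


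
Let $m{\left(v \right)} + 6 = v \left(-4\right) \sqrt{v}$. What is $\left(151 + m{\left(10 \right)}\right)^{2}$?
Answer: $37025 - 11600 \sqrt{10} \approx 342.58$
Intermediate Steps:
$m{\left(v \right)} = -6 - 4 v^{\frac{3}{2}}$ ($m{\left(v \right)} = -6 + v \left(-4\right) \sqrt{v} = -6 + - 4 v \sqrt{v} = -6 - 4 v^{\frac{3}{2}}$)
$\left(151 + m{\left(10 \right)}\right)^{2} = \left(151 - \left(6 + 4 \cdot 10^{\frac{3}{2}}\right)\right)^{2} = \left(151 - \left(6 + 4 \cdot 10 \sqrt{10}\right)\right)^{2} = \left(151 - \left(6 + 40 \sqrt{10}\right)\right)^{2} = \left(145 - 40 \sqrt{10}\right)^{2}$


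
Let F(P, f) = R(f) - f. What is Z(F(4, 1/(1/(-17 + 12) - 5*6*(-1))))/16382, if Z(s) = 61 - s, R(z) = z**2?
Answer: 1354981/363696782 ≈ 0.0037256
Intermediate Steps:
F(P, f) = f**2 - f
Z(F(4, 1/(1/(-17 + 12) - 5*6*(-1))))/16382 = (61 - (-1 + 1/(1/(-17 + 12) - 5*6*(-1)))/(1/(-17 + 12) - 5*6*(-1)))/16382 = (61 - (-1 + 1/(1/(-5) - 30*(-1)))/(1/(-5) - 30*(-1)))*(1/16382) = (61 - (-1 + 1/(-1/5 + 30))/(-1/5 + 30))*(1/16382) = (61 - (-1 + 1/(149/5))/149/5)*(1/16382) = (61 - 5*(-1 + 5/149)/149)*(1/16382) = (61 - 5*(-144)/(149*149))*(1/16382) = (61 - 1*(-720/22201))*(1/16382) = (61 + 720/22201)*(1/16382) = (1354981/22201)*(1/16382) = 1354981/363696782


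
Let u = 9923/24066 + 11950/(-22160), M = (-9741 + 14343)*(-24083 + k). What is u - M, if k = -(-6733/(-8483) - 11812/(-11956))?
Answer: 10705583476319567804065/96587519911848 ≈ 1.1084e+8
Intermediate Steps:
k = -45175236/25355687 (k = -(-6733*(-1/8483) - 11812*(-1/11956)) = -(6733/8483 + 2953/2989) = -1*45175236/25355687 = -45175236/25355687 ≈ -1.7817)
M = -2810377824552714/25355687 (M = (-9741 + 14343)*(-24083 - 45175236/25355687) = 4602*(-610686185257/25355687) = -2810377824552714/25355687 ≈ -1.1084e+8)
u = -3384751/26665128 (u = 9923*(1/24066) + 11950*(-1/22160) = 9923/24066 - 1195/2216 = -3384751/26665128 ≈ -0.12694)
u - M = -3384751/26665128 - 1*(-2810377824552714/25355687) = -3384751/26665128 + 2810377824552714/25355687 = 10705583476319567804065/96587519911848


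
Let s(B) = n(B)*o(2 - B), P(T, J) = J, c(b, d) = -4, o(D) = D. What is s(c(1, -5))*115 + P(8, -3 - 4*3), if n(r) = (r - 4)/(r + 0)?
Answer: 1365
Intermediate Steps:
n(r) = (-4 + r)/r
s(B) = (-4 + B)*(2 - B)/B (s(B) = ((-4 + B)/B)*(2 - B) = (-4 + B)*(2 - B)/B)
s(c(1, -5))*115 + P(8, -3 - 4*3) = (6 - 1*(-4) - 8/(-4))*115 + (-3 - 4*3) = (6 + 4 - 8*(-1/4))*115 + (-3 - 12) = (6 + 4 + 2)*115 - 15 = 12*115 - 15 = 1380 - 15 = 1365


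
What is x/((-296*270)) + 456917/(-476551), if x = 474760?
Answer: -6569103985/952148898 ≈ -6.8992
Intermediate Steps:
x/((-296*270)) + 456917/(-476551) = 474760/((-296*270)) + 456917/(-476551) = 474760/(-79920) + 456917*(-1/476551) = 474760*(-1/79920) - 456917/476551 = -11869/1998 - 456917/476551 = -6569103985/952148898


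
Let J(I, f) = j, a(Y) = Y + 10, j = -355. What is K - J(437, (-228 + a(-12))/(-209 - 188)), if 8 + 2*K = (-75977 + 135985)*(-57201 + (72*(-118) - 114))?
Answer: -1974592893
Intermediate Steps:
a(Y) = 10 + Y
J(I, f) = -355
K = -1974593248 (K = -4 + ((-75977 + 135985)*(-57201 + (72*(-118) - 114)))/2 = -4 + (60008*(-57201 + (-8496 - 114)))/2 = -4 + (60008*(-57201 - 8610))/2 = -4 + (60008*(-65811))/2 = -4 + (½)*(-3949186488) = -4 - 1974593244 = -1974593248)
K - J(437, (-228 + a(-12))/(-209 - 188)) = -1974593248 - 1*(-355) = -1974593248 + 355 = -1974592893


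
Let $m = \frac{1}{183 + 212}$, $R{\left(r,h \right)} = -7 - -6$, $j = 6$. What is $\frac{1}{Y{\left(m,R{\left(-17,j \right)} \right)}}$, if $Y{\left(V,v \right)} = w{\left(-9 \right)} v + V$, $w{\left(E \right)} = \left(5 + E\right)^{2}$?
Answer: $- \frac{395}{6319} \approx -0.06251$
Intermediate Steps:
$R{\left(r,h \right)} = -1$ ($R{\left(r,h \right)} = -7 + 6 = -1$)
$m = \frac{1}{395} \approx 0.0025316$
$Y{\left(V,v \right)} = V + 16 v$ ($Y{\left(V,v \right)} = \left(5 - 9\right)^{2} v + V = \left(-4\right)^{2} v + V = 16 v + V = V + 16 v$)
$\frac{1}{Y{\left(m,R{\left(-17,j \right)} \right)}} = \frac{1}{\frac{1}{395} + 16 \left(-1\right)} = \frac{1}{\frac{1}{395} - 16} = \frac{1}{- \frac{6319}{395}} = - \frac{395}{6319}$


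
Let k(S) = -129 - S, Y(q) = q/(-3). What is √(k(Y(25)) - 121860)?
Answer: I*√1097826/3 ≈ 349.26*I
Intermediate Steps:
Y(q) = -q/3 (Y(q) = q*(-⅓) = -q/3)
√(k(Y(25)) - 121860) = √((-129 - (-1)*25/3) - 121860) = √((-129 - 1*(-25/3)) - 121860) = √((-129 + 25/3) - 121860) = √(-362/3 - 121860) = √(-365942/3) = I*√1097826/3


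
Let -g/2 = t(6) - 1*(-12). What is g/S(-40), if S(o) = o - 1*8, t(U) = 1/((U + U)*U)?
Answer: 865/1728 ≈ 0.50058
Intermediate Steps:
t(U) = 1/(2*U²) (t(U) = 1/(((2*U))*U) = (1/(2*U))/U = 1/(2*U²))
S(o) = -8 + o (S(o) = o - 8 = -8 + o)
g = -865/36 (g = -2*((½)/6² - 1*(-12)) = -2*((½)*(1/36) + 12) = -2*(1/72 + 12) = -2*865/72 = -865/36 ≈ -24.028)
g/S(-40) = -865/(36*(-8 - 40)) = -865/36/(-48) = -865/36*(-1/48) = 865/1728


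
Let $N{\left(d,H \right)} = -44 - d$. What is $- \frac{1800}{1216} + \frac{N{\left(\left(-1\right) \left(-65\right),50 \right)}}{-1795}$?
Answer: $- \frac{387307}{272840} \approx -1.4195$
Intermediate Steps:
$- \frac{1800}{1216} + \frac{N{\left(\left(-1\right) \left(-65\right),50 \right)}}{-1795} = - \frac{1800}{1216} + \frac{-44 - \left(-1\right) \left(-65\right)}{-1795} = \left(-1800\right) \frac{1}{1216} + \left(-44 - 65\right) \left(- \frac{1}{1795}\right) = - \frac{225}{152} + \left(-44 - 65\right) \left(- \frac{1}{1795}\right) = - \frac{225}{152} - - \frac{109}{1795} = - \frac{225}{152} + \frac{109}{1795} = - \frac{387307}{272840}$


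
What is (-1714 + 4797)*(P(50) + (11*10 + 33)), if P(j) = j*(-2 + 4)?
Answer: 749169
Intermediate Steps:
P(j) = 2*j (P(j) = j*2 = 2*j)
(-1714 + 4797)*(P(50) + (11*10 + 33)) = (-1714 + 4797)*(2*50 + (11*10 + 33)) = 3083*(100 + (110 + 33)) = 3083*(100 + 143) = 3083*243 = 749169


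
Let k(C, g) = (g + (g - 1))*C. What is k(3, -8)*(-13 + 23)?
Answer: -510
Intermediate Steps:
k(C, g) = C*(-1 + 2*g) (k(C, g) = (g + (-1 + g))*C = (-1 + 2*g)*C = C*(-1 + 2*g))
k(3, -8)*(-13 + 23) = (3*(-1 + 2*(-8)))*(-13 + 23) = (3*(-1 - 16))*10 = (3*(-17))*10 = -51*10 = -510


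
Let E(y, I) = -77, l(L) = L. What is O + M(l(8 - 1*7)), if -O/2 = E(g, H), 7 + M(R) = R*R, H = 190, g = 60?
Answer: 148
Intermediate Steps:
M(R) = -7 + R**2 (M(R) = -7 + R*R = -7 + R**2)
O = 154 (O = -2*(-77) = 154)
O + M(l(8 - 1*7)) = 154 + (-7 + (8 - 1*7)**2) = 154 + (-7 + (8 - 7)**2) = 154 + (-7 + 1**2) = 154 + (-7 + 1) = 154 - 6 = 148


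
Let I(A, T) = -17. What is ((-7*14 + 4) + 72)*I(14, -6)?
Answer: 374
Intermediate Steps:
((-7*14 + 4) + 72)*I(14, -6) = ((-7*14 + 4) + 72)*(-17) = ((-98 + 4) + 72)*(-17) = (-94 + 72)*(-17) = -22*(-17) = 374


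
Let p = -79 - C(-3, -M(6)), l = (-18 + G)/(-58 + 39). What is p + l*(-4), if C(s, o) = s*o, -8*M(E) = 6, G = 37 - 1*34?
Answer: -6073/76 ≈ -79.908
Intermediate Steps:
G = 3 (G = 37 - 34 = 3)
M(E) = -¾ (M(E) = -⅛*6 = -¾)
l = 15/19 (l = (-18 + 3)/(-58 + 39) = -15/(-19) = -15*(-1/19) = 15/19 ≈ 0.78947)
C(s, o) = o*s
p = -307/4 (p = -79 - (-1*(-¾))*(-3) = -79 - 3*(-3)/4 = -79 - 1*(-9/4) = -79 + 9/4 = -307/4 ≈ -76.750)
p + l*(-4) = -307/4 + (15/19)*(-4) = -307/4 - 60/19 = -6073/76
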